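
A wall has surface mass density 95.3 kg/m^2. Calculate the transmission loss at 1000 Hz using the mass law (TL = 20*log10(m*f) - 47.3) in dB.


Given values:
  m = 95.3 kg/m^2, f = 1000 Hz
Formula: TL = 20 * log10(m * f) - 47.3
Compute m * f = 95.3 * 1000 = 95300.0
Compute log10(95300.0) = 4.979093
Compute 20 * 4.979093 = 99.5819
TL = 99.5819 - 47.3 = 52.28

52.28 dB


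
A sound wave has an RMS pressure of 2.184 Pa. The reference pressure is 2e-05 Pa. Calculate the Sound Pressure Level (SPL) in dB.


Given values:
  p = 2.184 Pa
  p_ref = 2e-05 Pa
Formula: SPL = 20 * log10(p / p_ref)
Compute ratio: p / p_ref = 2.184 / 2e-05 = 109200
Compute log10: log10(109200) = 5.038223
Multiply: SPL = 20 * 5.038223 = 100.76

100.76 dB


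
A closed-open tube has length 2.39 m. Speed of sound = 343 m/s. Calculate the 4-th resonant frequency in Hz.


Given values:
  Tube type: closed-open, L = 2.39 m, c = 343 m/s, n = 4
Formula: f_n = (2n - 1) * c / (4 * L)
Compute 2n - 1 = 2*4 - 1 = 7
Compute 4 * L = 4 * 2.39 = 9.56
f = 7 * 343 / 9.56
f = 251.15

251.15 Hz


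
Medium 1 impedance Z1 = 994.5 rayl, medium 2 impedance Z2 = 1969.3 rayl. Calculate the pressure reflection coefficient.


Given values:
  Z1 = 994.5 rayl, Z2 = 1969.3 rayl
Formula: R = (Z2 - Z1) / (Z2 + Z1)
Numerator: Z2 - Z1 = 1969.3 - 994.5 = 974.8
Denominator: Z2 + Z1 = 1969.3 + 994.5 = 2963.8
R = 974.8 / 2963.8 = 0.3289

0.3289


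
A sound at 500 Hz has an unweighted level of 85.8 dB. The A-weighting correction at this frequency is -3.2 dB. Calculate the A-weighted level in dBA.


Given values:
  SPL = 85.8 dB
  A-weighting at 500 Hz = -3.2 dB
Formula: L_A = SPL + A_weight
L_A = 85.8 + (-3.2)
L_A = 82.6

82.6 dBA


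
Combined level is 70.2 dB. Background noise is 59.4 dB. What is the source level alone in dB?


Given values:
  L_total = 70.2 dB, L_bg = 59.4 dB
Formula: L_source = 10 * log10(10^(L_total/10) - 10^(L_bg/10))
Convert to linear:
  10^(70.2/10) = 10471285.4805
  10^(59.4/10) = 870963.59
Difference: 10471285.4805 - 870963.59 = 9600321.8905
L_source = 10 * log10(9600321.8905) = 69.82

69.82 dB


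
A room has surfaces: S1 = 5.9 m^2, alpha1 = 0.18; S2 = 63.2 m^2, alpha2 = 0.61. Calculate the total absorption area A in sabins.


Given surfaces:
  Surface 1: 5.9 * 0.18 = 1.062
  Surface 2: 63.2 * 0.61 = 38.552
Formula: A = sum(Si * alpha_i)
A = 1.062 + 38.552
A = 39.61

39.61 sabins


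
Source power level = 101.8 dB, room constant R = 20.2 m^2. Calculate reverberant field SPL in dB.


Given values:
  Lw = 101.8 dB, R = 20.2 m^2
Formula: SPL = Lw + 10 * log10(4 / R)
Compute 4 / R = 4 / 20.2 = 0.19802
Compute 10 * log10(0.19802) = -7.0329
SPL = 101.8 + (-7.0329) = 94.77

94.77 dB


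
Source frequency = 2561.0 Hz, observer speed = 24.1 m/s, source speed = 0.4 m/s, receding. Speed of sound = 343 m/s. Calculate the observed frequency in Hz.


Given values:
  f_s = 2561.0 Hz, v_o = 24.1 m/s, v_s = 0.4 m/s
  Direction: receding
Formula: f_o = f_s * (c - v_o) / (c + v_s)
Numerator: c - v_o = 343 - 24.1 = 318.9
Denominator: c + v_s = 343 + 0.4 = 343.4
f_o = 2561.0 * 318.9 / 343.4 = 2378.28

2378.28 Hz


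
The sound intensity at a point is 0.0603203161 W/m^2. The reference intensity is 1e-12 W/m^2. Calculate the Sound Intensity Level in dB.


Given values:
  I = 0.0603203161 W/m^2
  I_ref = 1e-12 W/m^2
Formula: SIL = 10 * log10(I / I_ref)
Compute ratio: I / I_ref = 60320316100
Compute log10: log10(60320316100) = 10.780464
Multiply: SIL = 10 * 10.780464 = 107.8

107.8 dB


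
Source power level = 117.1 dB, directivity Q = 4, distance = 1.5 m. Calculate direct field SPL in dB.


Given values:
  Lw = 117.1 dB, Q = 4, r = 1.5 m
Formula: SPL = Lw + 10 * log10(Q / (4 * pi * r^2))
Compute 4 * pi * r^2 = 4 * pi * 1.5^2 = 28.2743
Compute Q / denom = 4 / 28.2743 = 0.14147123
Compute 10 * log10(0.14147123) = -8.4933
SPL = 117.1 + (-8.4933) = 108.61

108.61 dB


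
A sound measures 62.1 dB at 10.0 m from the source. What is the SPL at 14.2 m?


Given values:
  SPL1 = 62.1 dB, r1 = 10.0 m, r2 = 14.2 m
Formula: SPL2 = SPL1 - 20 * log10(r2 / r1)
Compute ratio: r2 / r1 = 14.2 / 10.0 = 1.42
Compute log10: log10(1.42) = 0.152288
Compute drop: 20 * 0.152288 = 3.0458
SPL2 = 62.1 - 3.0458 = 59.05

59.05 dB


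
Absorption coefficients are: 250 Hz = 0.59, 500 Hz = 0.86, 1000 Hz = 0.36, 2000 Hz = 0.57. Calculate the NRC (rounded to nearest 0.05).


Given values:
  a_250 = 0.59, a_500 = 0.86
  a_1000 = 0.36, a_2000 = 0.57
Formula: NRC = (a250 + a500 + a1000 + a2000) / 4
Sum = 0.59 + 0.86 + 0.36 + 0.57 = 2.38
NRC = 2.38 / 4 = 0.595
Rounded to nearest 0.05: 0.6

0.6


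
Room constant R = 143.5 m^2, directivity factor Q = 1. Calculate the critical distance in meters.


Given values:
  R = 143.5 m^2, Q = 1
Formula: d_c = 0.141 * sqrt(Q * R)
Compute Q * R = 1 * 143.5 = 143.5
Compute sqrt(143.5) = 11.9791
d_c = 0.141 * 11.9791 = 1.689

1.689 m


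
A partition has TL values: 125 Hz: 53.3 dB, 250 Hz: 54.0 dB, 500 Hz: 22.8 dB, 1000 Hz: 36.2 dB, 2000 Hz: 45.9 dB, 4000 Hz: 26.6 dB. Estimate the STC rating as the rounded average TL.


Given TL values at each frequency:
  125 Hz: 53.3 dB
  250 Hz: 54.0 dB
  500 Hz: 22.8 dB
  1000 Hz: 36.2 dB
  2000 Hz: 45.9 dB
  4000 Hz: 26.6 dB
Formula: STC ~ round(average of TL values)
Sum = 53.3 + 54.0 + 22.8 + 36.2 + 45.9 + 26.6 = 238.8
Average = 238.8 / 6 = 39.8
Rounded: 40

40


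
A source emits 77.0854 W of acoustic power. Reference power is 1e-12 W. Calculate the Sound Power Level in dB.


Given values:
  W = 77.0854 W
  W_ref = 1e-12 W
Formula: SWL = 10 * log10(W / W_ref)
Compute ratio: W / W_ref = 77085400000000
Compute log10: log10(77085400000000) = 13.886972
Multiply: SWL = 10 * 13.886972 = 138.87

138.87 dB


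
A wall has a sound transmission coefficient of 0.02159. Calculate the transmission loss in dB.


Given values:
  tau = 0.02159
Formula: TL = 10 * log10(1 / tau)
Compute 1 / tau = 1 / 0.02159 = 46.3177
Compute log10(46.3177) = 1.665747
TL = 10 * 1.665747 = 16.66

16.66 dB


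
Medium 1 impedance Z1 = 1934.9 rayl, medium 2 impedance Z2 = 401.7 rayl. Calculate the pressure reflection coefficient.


Given values:
  Z1 = 1934.9 rayl, Z2 = 401.7 rayl
Formula: R = (Z2 - Z1) / (Z2 + Z1)
Numerator: Z2 - Z1 = 401.7 - 1934.9 = -1533.2
Denominator: Z2 + Z1 = 401.7 + 1934.9 = 2336.6
R = -1533.2 / 2336.6 = -0.6562

-0.6562


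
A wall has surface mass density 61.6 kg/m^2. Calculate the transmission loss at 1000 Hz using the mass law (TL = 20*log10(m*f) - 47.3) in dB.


Given values:
  m = 61.6 kg/m^2, f = 1000 Hz
Formula: TL = 20 * log10(m * f) - 47.3
Compute m * f = 61.6 * 1000 = 61600.0
Compute log10(61600.0) = 4.789581
Compute 20 * 4.789581 = 95.7916
TL = 95.7916 - 47.3 = 48.49

48.49 dB


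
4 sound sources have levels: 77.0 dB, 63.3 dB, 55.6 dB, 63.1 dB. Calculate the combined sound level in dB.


Formula: L_total = 10 * log10( sum(10^(Li/10)) )
  Source 1: 10^(77.0/10) = 50118723.3627
  Source 2: 10^(63.3/10) = 2137962.0895
  Source 3: 10^(55.6/10) = 363078.0548
  Source 4: 10^(63.1/10) = 2041737.9447
Sum of linear values = 54661501.4517
L_total = 10 * log10(54661501.4517) = 77.38

77.38 dB


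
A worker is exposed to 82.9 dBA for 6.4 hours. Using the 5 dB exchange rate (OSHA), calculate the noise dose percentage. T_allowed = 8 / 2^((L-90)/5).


Given values:
  L = 82.9 dBA, T = 6.4 hours
Formula: T_allowed = 8 / 2^((L - 90) / 5)
Compute exponent: (82.9 - 90) / 5 = -1.42
Compute 2^(-1.42) = 0.373712
T_allowed = 8 / 0.373712 = 21.406859 hours
Dose = (T / T_allowed) * 100
Dose = (6.4 / 21.406859) * 100 = 29.9

29.9 %


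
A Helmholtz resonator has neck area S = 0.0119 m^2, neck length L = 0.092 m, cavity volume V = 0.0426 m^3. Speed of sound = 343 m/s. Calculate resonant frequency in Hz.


Given values:
  S = 0.0119 m^2, L = 0.092 m, V = 0.0426 m^3, c = 343 m/s
Formula: f = (c / (2*pi)) * sqrt(S / (V * L))
Compute V * L = 0.0426 * 0.092 = 0.0039192
Compute S / (V * L) = 0.0119 / 0.0039192 = 3.0363
Compute sqrt(3.0363) = 1.742498
Compute c / (2*pi) = 343 / 6.283185 = 54.590148
f = 54.590148 * 1.742498 = 95.12

95.12 Hz


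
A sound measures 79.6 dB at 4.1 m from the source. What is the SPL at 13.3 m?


Given values:
  SPL1 = 79.6 dB, r1 = 4.1 m, r2 = 13.3 m
Formula: SPL2 = SPL1 - 20 * log10(r2 / r1)
Compute ratio: r2 / r1 = 13.3 / 4.1 = 3.2439
Compute log10: log10(3.2439) = 0.511067
Compute drop: 20 * 0.511067 = 10.2213
SPL2 = 79.6 - 10.2213 = 69.38

69.38 dB


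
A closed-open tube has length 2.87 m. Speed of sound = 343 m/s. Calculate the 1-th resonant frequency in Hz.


Given values:
  Tube type: closed-open, L = 2.87 m, c = 343 m/s, n = 1
Formula: f_n = (2n - 1) * c / (4 * L)
Compute 2n - 1 = 2*1 - 1 = 1
Compute 4 * L = 4 * 2.87 = 11.48
f = 1 * 343 / 11.48
f = 29.88

29.88 Hz


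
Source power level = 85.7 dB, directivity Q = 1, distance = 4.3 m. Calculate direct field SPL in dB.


Given values:
  Lw = 85.7 dB, Q = 1, r = 4.3 m
Formula: SPL = Lw + 10 * log10(Q / (4 * pi * r^2))
Compute 4 * pi * r^2 = 4 * pi * 4.3^2 = 232.3522
Compute Q / denom = 1 / 232.3522 = 0.00430381
Compute 10 * log10(0.00430381) = -23.6615
SPL = 85.7 + (-23.6615) = 62.04

62.04 dB


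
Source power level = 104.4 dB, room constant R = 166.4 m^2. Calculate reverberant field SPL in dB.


Given values:
  Lw = 104.4 dB, R = 166.4 m^2
Formula: SPL = Lw + 10 * log10(4 / R)
Compute 4 / R = 4 / 166.4 = 0.024038
Compute 10 * log10(0.024038) = -16.191
SPL = 104.4 + (-16.191) = 88.21

88.21 dB


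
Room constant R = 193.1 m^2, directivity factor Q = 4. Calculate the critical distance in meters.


Given values:
  R = 193.1 m^2, Q = 4
Formula: d_c = 0.141 * sqrt(Q * R)
Compute Q * R = 4 * 193.1 = 772.4
Compute sqrt(772.4) = 27.7921
d_c = 0.141 * 27.7921 = 3.919

3.919 m


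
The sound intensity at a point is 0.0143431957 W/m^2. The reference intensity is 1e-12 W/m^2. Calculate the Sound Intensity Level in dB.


Given values:
  I = 0.0143431957 W/m^2
  I_ref = 1e-12 W/m^2
Formula: SIL = 10 * log10(I / I_ref)
Compute ratio: I / I_ref = 14343195700
Compute log10: log10(14343195700) = 10.156646
Multiply: SIL = 10 * 10.156646 = 101.57

101.57 dB


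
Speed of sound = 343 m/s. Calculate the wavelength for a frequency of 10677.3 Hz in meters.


Given values:
  c = 343 m/s, f = 10677.3 Hz
Formula: lambda = c / f
lambda = 343 / 10677.3
lambda = 0.0321

0.0321 m


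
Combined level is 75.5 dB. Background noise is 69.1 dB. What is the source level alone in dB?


Given values:
  L_total = 75.5 dB, L_bg = 69.1 dB
Formula: L_source = 10 * log10(10^(L_total/10) - 10^(L_bg/10))
Convert to linear:
  10^(75.5/10) = 35481338.9234
  10^(69.1/10) = 8128305.1616
Difference: 35481338.9234 - 8128305.1616 = 27353033.7618
L_source = 10 * log10(27353033.7618) = 74.37

74.37 dB


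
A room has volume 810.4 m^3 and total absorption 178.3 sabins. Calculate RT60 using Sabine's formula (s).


Given values:
  V = 810.4 m^3
  A = 178.3 sabins
Formula: RT60 = 0.161 * V / A
Numerator: 0.161 * 810.4 = 130.4744
RT60 = 130.4744 / 178.3 = 0.732

0.732 s


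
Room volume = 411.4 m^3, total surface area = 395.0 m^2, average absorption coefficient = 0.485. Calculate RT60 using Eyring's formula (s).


Given values:
  V = 411.4 m^3, S = 395.0 m^2, alpha = 0.485
Formula: RT60 = 0.161 * V / (-S * ln(1 - alpha))
Compute ln(1 - 0.485) = ln(0.515) = -0.663588
Denominator: -395.0 * -0.663588 = 262.1173
Numerator: 0.161 * 411.4 = 66.2354
RT60 = 66.2354 / 262.1173 = 0.253

0.253 s


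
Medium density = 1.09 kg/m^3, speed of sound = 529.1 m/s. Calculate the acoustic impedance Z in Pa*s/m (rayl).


Given values:
  rho = 1.09 kg/m^3
  c = 529.1 m/s
Formula: Z = rho * c
Z = 1.09 * 529.1
Z = 576.72

576.72 rayl


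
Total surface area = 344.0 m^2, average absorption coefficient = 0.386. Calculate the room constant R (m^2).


Given values:
  S = 344.0 m^2, alpha = 0.386
Formula: R = S * alpha / (1 - alpha)
Numerator: 344.0 * 0.386 = 132.784
Denominator: 1 - 0.386 = 0.614
R = 132.784 / 0.614 = 216.26

216.26 m^2


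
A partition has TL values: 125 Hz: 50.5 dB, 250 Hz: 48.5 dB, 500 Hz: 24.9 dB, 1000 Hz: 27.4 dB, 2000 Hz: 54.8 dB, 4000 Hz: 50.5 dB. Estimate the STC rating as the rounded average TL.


Given TL values at each frequency:
  125 Hz: 50.5 dB
  250 Hz: 48.5 dB
  500 Hz: 24.9 dB
  1000 Hz: 27.4 dB
  2000 Hz: 54.8 dB
  4000 Hz: 50.5 dB
Formula: STC ~ round(average of TL values)
Sum = 50.5 + 48.5 + 24.9 + 27.4 + 54.8 + 50.5 = 256.6
Average = 256.6 / 6 = 42.77
Rounded: 43

43


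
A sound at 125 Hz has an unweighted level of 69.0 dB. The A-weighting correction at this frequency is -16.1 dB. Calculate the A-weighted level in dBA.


Given values:
  SPL = 69.0 dB
  A-weighting at 125 Hz = -16.1 dB
Formula: L_A = SPL + A_weight
L_A = 69.0 + (-16.1)
L_A = 52.9

52.9 dBA


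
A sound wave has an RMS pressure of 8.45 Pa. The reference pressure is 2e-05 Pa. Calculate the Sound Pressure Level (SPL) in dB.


Given values:
  p = 8.45 Pa
  p_ref = 2e-05 Pa
Formula: SPL = 20 * log10(p / p_ref)
Compute ratio: p / p_ref = 8.45 / 2e-05 = 422500
Compute log10: log10(422500) = 5.625827
Multiply: SPL = 20 * 5.625827 = 112.52

112.52 dB


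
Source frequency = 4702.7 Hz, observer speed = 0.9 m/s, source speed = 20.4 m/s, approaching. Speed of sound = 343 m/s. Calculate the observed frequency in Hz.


Given values:
  f_s = 4702.7 Hz, v_o = 0.9 m/s, v_s = 20.4 m/s
  Direction: approaching
Formula: f_o = f_s * (c + v_o) / (c - v_s)
Numerator: c + v_o = 343 + 0.9 = 343.9
Denominator: c - v_s = 343 - 20.4 = 322.6
f_o = 4702.7 * 343.9 / 322.6 = 5013.2

5013.2 Hz


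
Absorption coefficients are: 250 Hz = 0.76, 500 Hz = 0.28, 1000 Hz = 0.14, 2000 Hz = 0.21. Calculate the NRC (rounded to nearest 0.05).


Given values:
  a_250 = 0.76, a_500 = 0.28
  a_1000 = 0.14, a_2000 = 0.21
Formula: NRC = (a250 + a500 + a1000 + a2000) / 4
Sum = 0.76 + 0.28 + 0.14 + 0.21 = 1.39
NRC = 1.39 / 4 = 0.3475
Rounded to nearest 0.05: 0.35

0.35


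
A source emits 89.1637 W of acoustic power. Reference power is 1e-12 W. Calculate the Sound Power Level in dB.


Given values:
  W = 89.1637 W
  W_ref = 1e-12 W
Formula: SWL = 10 * log10(W / W_ref)
Compute ratio: W / W_ref = 89163700000000
Compute log10: log10(89163700000000) = 13.950188
Multiply: SWL = 10 * 13.950188 = 139.5

139.5 dB


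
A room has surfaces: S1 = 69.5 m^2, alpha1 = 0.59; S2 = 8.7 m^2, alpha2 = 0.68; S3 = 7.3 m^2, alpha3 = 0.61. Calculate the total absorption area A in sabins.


Given surfaces:
  Surface 1: 69.5 * 0.59 = 41.005
  Surface 2: 8.7 * 0.68 = 5.916
  Surface 3: 7.3 * 0.61 = 4.453
Formula: A = sum(Si * alpha_i)
A = 41.005 + 5.916 + 4.453
A = 51.37

51.37 sabins


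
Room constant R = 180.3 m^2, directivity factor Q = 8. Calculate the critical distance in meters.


Given values:
  R = 180.3 m^2, Q = 8
Formula: d_c = 0.141 * sqrt(Q * R)
Compute Q * R = 8 * 180.3 = 1442.4
Compute sqrt(1442.4) = 37.9789
d_c = 0.141 * 37.9789 = 5.355

5.355 m


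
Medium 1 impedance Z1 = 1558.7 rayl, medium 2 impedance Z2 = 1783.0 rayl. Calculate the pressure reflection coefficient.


Given values:
  Z1 = 1558.7 rayl, Z2 = 1783.0 rayl
Formula: R = (Z2 - Z1) / (Z2 + Z1)
Numerator: Z2 - Z1 = 1783.0 - 1558.7 = 224.3
Denominator: Z2 + Z1 = 1783.0 + 1558.7 = 3341.7
R = 224.3 / 3341.7 = 0.0671

0.0671


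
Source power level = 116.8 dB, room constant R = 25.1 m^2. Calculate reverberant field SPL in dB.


Given values:
  Lw = 116.8 dB, R = 25.1 m^2
Formula: SPL = Lw + 10 * log10(4 / R)
Compute 4 / R = 4 / 25.1 = 0.159363
Compute 10 * log10(0.159363) = -7.9761
SPL = 116.8 + (-7.9761) = 108.82

108.82 dB


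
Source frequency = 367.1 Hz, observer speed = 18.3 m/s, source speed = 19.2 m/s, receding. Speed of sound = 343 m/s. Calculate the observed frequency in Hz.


Given values:
  f_s = 367.1 Hz, v_o = 18.3 m/s, v_s = 19.2 m/s
  Direction: receding
Formula: f_o = f_s * (c - v_o) / (c + v_s)
Numerator: c - v_o = 343 - 18.3 = 324.7
Denominator: c + v_s = 343 + 19.2 = 362.2
f_o = 367.1 * 324.7 / 362.2 = 329.09

329.09 Hz


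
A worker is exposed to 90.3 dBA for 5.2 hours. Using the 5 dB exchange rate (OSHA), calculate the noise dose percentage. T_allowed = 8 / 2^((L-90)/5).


Given values:
  L = 90.3 dBA, T = 5.2 hours
Formula: T_allowed = 8 / 2^((L - 90) / 5)
Compute exponent: (90.3 - 90) / 5 = 0.06
Compute 2^(0.06) = 1.042466
T_allowed = 8 / 1.042466 = 7.674111 hours
Dose = (T / T_allowed) * 100
Dose = (5.2 / 7.674111) * 100 = 67.76

67.76 %


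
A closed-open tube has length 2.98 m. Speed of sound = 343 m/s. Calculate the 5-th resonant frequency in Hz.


Given values:
  Tube type: closed-open, L = 2.98 m, c = 343 m/s, n = 5
Formula: f_n = (2n - 1) * c / (4 * L)
Compute 2n - 1 = 2*5 - 1 = 9
Compute 4 * L = 4 * 2.98 = 11.92
f = 9 * 343 / 11.92
f = 258.98

258.98 Hz


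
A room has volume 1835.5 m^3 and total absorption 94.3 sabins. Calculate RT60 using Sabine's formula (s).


Given values:
  V = 1835.5 m^3
  A = 94.3 sabins
Formula: RT60 = 0.161 * V / A
Numerator: 0.161 * 1835.5 = 295.5155
RT60 = 295.5155 / 94.3 = 3.134

3.134 s


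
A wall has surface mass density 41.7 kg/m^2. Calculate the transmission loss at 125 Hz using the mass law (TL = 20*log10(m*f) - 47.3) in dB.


Given values:
  m = 41.7 kg/m^2, f = 125 Hz
Formula: TL = 20 * log10(m * f) - 47.3
Compute m * f = 41.7 * 125 = 5212.5
Compute log10(5212.5) = 3.717046
Compute 20 * 3.717046 = 74.3409
TL = 74.3409 - 47.3 = 27.04

27.04 dB


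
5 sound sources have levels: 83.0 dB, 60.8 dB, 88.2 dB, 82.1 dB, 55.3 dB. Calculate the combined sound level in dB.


Formula: L_total = 10 * log10( sum(10^(Li/10)) )
  Source 1: 10^(83.0/10) = 199526231.4969
  Source 2: 10^(60.8/10) = 1202264.4346
  Source 3: 10^(88.2/10) = 660693448.0076
  Source 4: 10^(82.1/10) = 162181009.7359
  Source 5: 10^(55.3/10) = 338844.1561
Sum of linear values = 1023941797.8311
L_total = 10 * log10(1023941797.8311) = 90.1

90.1 dB


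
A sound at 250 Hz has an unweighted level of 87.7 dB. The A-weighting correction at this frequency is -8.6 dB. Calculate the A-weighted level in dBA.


Given values:
  SPL = 87.7 dB
  A-weighting at 250 Hz = -8.6 dB
Formula: L_A = SPL + A_weight
L_A = 87.7 + (-8.6)
L_A = 79.1

79.1 dBA


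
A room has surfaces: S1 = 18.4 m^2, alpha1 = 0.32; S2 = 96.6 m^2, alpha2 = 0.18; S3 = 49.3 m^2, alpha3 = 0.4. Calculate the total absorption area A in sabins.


Given surfaces:
  Surface 1: 18.4 * 0.32 = 5.888
  Surface 2: 96.6 * 0.18 = 17.388
  Surface 3: 49.3 * 0.4 = 19.72
Formula: A = sum(Si * alpha_i)
A = 5.888 + 17.388 + 19.72
A = 43.0

43.0 sabins


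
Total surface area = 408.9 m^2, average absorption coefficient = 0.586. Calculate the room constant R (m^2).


Given values:
  S = 408.9 m^2, alpha = 0.586
Formula: R = S * alpha / (1 - alpha)
Numerator: 408.9 * 0.586 = 239.6154
Denominator: 1 - 0.586 = 0.414
R = 239.6154 / 0.414 = 578.78

578.78 m^2


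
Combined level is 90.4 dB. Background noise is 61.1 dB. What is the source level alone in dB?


Given values:
  L_total = 90.4 dB, L_bg = 61.1 dB
Formula: L_source = 10 * log10(10^(L_total/10) - 10^(L_bg/10))
Convert to linear:
  10^(90.4/10) = 1096478196.1432
  10^(61.1/10) = 1288249.5517
Difference: 1096478196.1432 - 1288249.5517 = 1095189946.5915
L_source = 10 * log10(1095189946.5915) = 90.39

90.39 dB


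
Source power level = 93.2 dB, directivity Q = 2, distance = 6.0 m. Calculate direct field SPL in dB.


Given values:
  Lw = 93.2 dB, Q = 2, r = 6.0 m
Formula: SPL = Lw + 10 * log10(Q / (4 * pi * r^2))
Compute 4 * pi * r^2 = 4 * pi * 6.0^2 = 452.3893
Compute Q / denom = 2 / 452.3893 = 0.00442097
Compute 10 * log10(0.00442097) = -23.5448
SPL = 93.2 + (-23.5448) = 69.66

69.66 dB


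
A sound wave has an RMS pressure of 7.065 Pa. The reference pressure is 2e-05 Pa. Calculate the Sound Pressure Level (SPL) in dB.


Given values:
  p = 7.065 Pa
  p_ref = 2e-05 Pa
Formula: SPL = 20 * log10(p / p_ref)
Compute ratio: p / p_ref = 7.065 / 2e-05 = 353250
Compute log10: log10(353250) = 5.548082
Multiply: SPL = 20 * 5.548082 = 110.96

110.96 dB


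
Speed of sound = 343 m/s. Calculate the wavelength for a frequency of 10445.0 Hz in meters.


Given values:
  c = 343 m/s, f = 10445.0 Hz
Formula: lambda = c / f
lambda = 343 / 10445.0
lambda = 0.0328

0.0328 m


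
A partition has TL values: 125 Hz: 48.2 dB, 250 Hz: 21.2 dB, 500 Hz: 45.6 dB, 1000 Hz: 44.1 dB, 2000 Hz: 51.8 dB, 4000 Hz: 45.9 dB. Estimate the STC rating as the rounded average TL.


Given TL values at each frequency:
  125 Hz: 48.2 dB
  250 Hz: 21.2 dB
  500 Hz: 45.6 dB
  1000 Hz: 44.1 dB
  2000 Hz: 51.8 dB
  4000 Hz: 45.9 dB
Formula: STC ~ round(average of TL values)
Sum = 48.2 + 21.2 + 45.6 + 44.1 + 51.8 + 45.9 = 256.8
Average = 256.8 / 6 = 42.8
Rounded: 43

43


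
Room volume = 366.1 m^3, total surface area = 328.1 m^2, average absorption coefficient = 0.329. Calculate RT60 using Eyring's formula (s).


Given values:
  V = 366.1 m^3, S = 328.1 m^2, alpha = 0.329
Formula: RT60 = 0.161 * V / (-S * ln(1 - alpha))
Compute ln(1 - 0.329) = ln(0.671) = -0.398986
Denominator: -328.1 * -0.398986 = 130.9073
Numerator: 0.161 * 366.1 = 58.9421
RT60 = 58.9421 / 130.9073 = 0.45

0.45 s


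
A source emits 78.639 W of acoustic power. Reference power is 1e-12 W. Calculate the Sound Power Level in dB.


Given values:
  W = 78.639 W
  W_ref = 1e-12 W
Formula: SWL = 10 * log10(W / W_ref)
Compute ratio: W / W_ref = 78639000000000
Compute log10: log10(78639000000000) = 13.895638
Multiply: SWL = 10 * 13.895638 = 138.96

138.96 dB


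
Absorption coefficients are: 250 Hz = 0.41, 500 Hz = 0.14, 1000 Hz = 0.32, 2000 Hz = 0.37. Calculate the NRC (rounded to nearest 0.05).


Given values:
  a_250 = 0.41, a_500 = 0.14
  a_1000 = 0.32, a_2000 = 0.37
Formula: NRC = (a250 + a500 + a1000 + a2000) / 4
Sum = 0.41 + 0.14 + 0.32 + 0.37 = 1.24
NRC = 1.24 / 4 = 0.31
Rounded to nearest 0.05: 0.3

0.3


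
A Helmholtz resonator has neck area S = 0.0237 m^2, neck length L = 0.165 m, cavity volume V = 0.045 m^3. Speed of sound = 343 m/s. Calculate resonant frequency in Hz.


Given values:
  S = 0.0237 m^2, L = 0.165 m, V = 0.045 m^3, c = 343 m/s
Formula: f = (c / (2*pi)) * sqrt(S / (V * L))
Compute V * L = 0.045 * 0.165 = 0.007425
Compute S / (V * L) = 0.0237 / 0.007425 = 3.1919
Compute sqrt(3.1919) = 1.786589
Compute c / (2*pi) = 343 / 6.283185 = 54.590148
f = 54.590148 * 1.786589 = 97.53

97.53 Hz


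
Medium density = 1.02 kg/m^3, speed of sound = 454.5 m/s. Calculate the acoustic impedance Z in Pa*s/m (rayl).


Given values:
  rho = 1.02 kg/m^3
  c = 454.5 m/s
Formula: Z = rho * c
Z = 1.02 * 454.5
Z = 463.59

463.59 rayl


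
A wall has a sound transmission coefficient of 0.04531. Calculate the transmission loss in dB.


Given values:
  tau = 0.04531
Formula: TL = 10 * log10(1 / tau)
Compute 1 / tau = 1 / 0.04531 = 22.0702
Compute log10(22.0702) = 1.343806
TL = 10 * 1.343806 = 13.44

13.44 dB


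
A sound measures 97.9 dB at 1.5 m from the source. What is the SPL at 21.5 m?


Given values:
  SPL1 = 97.9 dB, r1 = 1.5 m, r2 = 21.5 m
Formula: SPL2 = SPL1 - 20 * log10(r2 / r1)
Compute ratio: r2 / r1 = 21.5 / 1.5 = 14.3333
Compute log10: log10(14.3333) = 1.156346
Compute drop: 20 * 1.156346 = 23.1269
SPL2 = 97.9 - 23.1269 = 74.77

74.77 dB


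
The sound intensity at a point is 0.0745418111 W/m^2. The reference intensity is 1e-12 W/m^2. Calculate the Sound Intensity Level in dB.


Given values:
  I = 0.0745418111 W/m^2
  I_ref = 1e-12 W/m^2
Formula: SIL = 10 * log10(I / I_ref)
Compute ratio: I / I_ref = 74541811100
Compute log10: log10(74541811100) = 10.8724
Multiply: SIL = 10 * 10.8724 = 108.72

108.72 dB


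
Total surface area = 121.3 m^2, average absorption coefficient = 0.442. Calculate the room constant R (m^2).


Given values:
  S = 121.3 m^2, alpha = 0.442
Formula: R = S * alpha / (1 - alpha)
Numerator: 121.3 * 0.442 = 53.6146
Denominator: 1 - 0.442 = 0.558
R = 53.6146 / 0.558 = 96.08

96.08 m^2


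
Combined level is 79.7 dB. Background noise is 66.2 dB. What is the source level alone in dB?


Given values:
  L_total = 79.7 dB, L_bg = 66.2 dB
Formula: L_source = 10 * log10(10^(L_total/10) - 10^(L_bg/10))
Convert to linear:
  10^(79.7/10) = 93325430.0797
  10^(66.2/10) = 4168693.8347
Difference: 93325430.0797 - 4168693.8347 = 89156736.245
L_source = 10 * log10(89156736.245) = 79.5

79.5 dB


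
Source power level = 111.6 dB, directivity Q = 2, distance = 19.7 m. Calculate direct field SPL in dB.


Given values:
  Lw = 111.6 dB, Q = 2, r = 19.7 m
Formula: SPL = Lw + 10 * log10(Q / (4 * pi * r^2))
Compute 4 * pi * r^2 = 4 * pi * 19.7^2 = 4876.8828
Compute Q / denom = 2 / 4876.8828 = 0.0004101
Compute 10 * log10(0.0004101) = -33.8711
SPL = 111.6 + (-33.8711) = 77.73

77.73 dB


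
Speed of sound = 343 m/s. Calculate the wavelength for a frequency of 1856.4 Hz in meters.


Given values:
  c = 343 m/s, f = 1856.4 Hz
Formula: lambda = c / f
lambda = 343 / 1856.4
lambda = 0.1848

0.1848 m


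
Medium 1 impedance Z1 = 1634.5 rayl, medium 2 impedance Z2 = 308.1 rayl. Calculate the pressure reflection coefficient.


Given values:
  Z1 = 1634.5 rayl, Z2 = 308.1 rayl
Formula: R = (Z2 - Z1) / (Z2 + Z1)
Numerator: Z2 - Z1 = 308.1 - 1634.5 = -1326.4
Denominator: Z2 + Z1 = 308.1 + 1634.5 = 1942.6
R = -1326.4 / 1942.6 = -0.6828

-0.6828


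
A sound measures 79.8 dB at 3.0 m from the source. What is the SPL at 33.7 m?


Given values:
  SPL1 = 79.8 dB, r1 = 3.0 m, r2 = 33.7 m
Formula: SPL2 = SPL1 - 20 * log10(r2 / r1)
Compute ratio: r2 / r1 = 33.7 / 3.0 = 11.2333
Compute log10: log10(11.2333) = 1.050507
Compute drop: 20 * 1.050507 = 21.0101
SPL2 = 79.8 - 21.0101 = 58.79

58.79 dB


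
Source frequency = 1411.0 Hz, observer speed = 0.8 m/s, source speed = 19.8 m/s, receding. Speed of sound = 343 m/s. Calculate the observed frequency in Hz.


Given values:
  f_s = 1411.0 Hz, v_o = 0.8 m/s, v_s = 19.8 m/s
  Direction: receding
Formula: f_o = f_s * (c - v_o) / (c + v_s)
Numerator: c - v_o = 343 - 0.8 = 342.2
Denominator: c + v_s = 343 + 19.8 = 362.8
f_o = 1411.0 * 342.2 / 362.8 = 1330.88

1330.88 Hz


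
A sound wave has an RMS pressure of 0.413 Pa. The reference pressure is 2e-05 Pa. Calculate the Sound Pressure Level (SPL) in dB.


Given values:
  p = 0.413 Pa
  p_ref = 2e-05 Pa
Formula: SPL = 20 * log10(p / p_ref)
Compute ratio: p / p_ref = 0.413 / 2e-05 = 20650
Compute log10: log10(20650) = 4.31492
Multiply: SPL = 20 * 4.31492 = 86.3

86.3 dB


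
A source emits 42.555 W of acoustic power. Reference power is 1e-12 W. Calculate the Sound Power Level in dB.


Given values:
  W = 42.555 W
  W_ref = 1e-12 W
Formula: SWL = 10 * log10(W / W_ref)
Compute ratio: W / W_ref = 42555000000000
Compute log10: log10(42555000000000) = 13.628951
Multiply: SWL = 10 * 13.628951 = 136.29

136.29 dB


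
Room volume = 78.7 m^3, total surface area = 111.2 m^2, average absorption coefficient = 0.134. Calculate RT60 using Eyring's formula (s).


Given values:
  V = 78.7 m^3, S = 111.2 m^2, alpha = 0.134
Formula: RT60 = 0.161 * V / (-S * ln(1 - alpha))
Compute ln(1 - 0.134) = ln(0.866) = -0.14387
Denominator: -111.2 * -0.14387 = 15.9983
Numerator: 0.161 * 78.7 = 12.6707
RT60 = 12.6707 / 15.9983 = 0.792

0.792 s


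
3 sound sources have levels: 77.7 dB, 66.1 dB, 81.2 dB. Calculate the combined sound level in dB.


Formula: L_total = 10 * log10( sum(10^(Li/10)) )
  Source 1: 10^(77.7/10) = 58884365.5356
  Source 2: 10^(66.1/10) = 4073802.778
  Source 3: 10^(81.2/10) = 131825673.8556
Sum of linear values = 194783842.1692
L_total = 10 * log10(194783842.1692) = 82.9

82.9 dB


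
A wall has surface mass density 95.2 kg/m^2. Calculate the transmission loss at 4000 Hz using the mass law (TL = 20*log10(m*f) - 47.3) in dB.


Given values:
  m = 95.2 kg/m^2, f = 4000 Hz
Formula: TL = 20 * log10(m * f) - 47.3
Compute m * f = 95.2 * 4000 = 380800.0
Compute log10(380800.0) = 5.580697
Compute 20 * 5.580697 = 111.6139
TL = 111.6139 - 47.3 = 64.31

64.31 dB


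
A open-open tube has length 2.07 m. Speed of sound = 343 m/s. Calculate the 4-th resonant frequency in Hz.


Given values:
  Tube type: open-open, L = 2.07 m, c = 343 m/s, n = 4
Formula: f_n = n * c / (2 * L)
Compute 2 * L = 2 * 2.07 = 4.14
f = 4 * 343 / 4.14
f = 331.4

331.4 Hz


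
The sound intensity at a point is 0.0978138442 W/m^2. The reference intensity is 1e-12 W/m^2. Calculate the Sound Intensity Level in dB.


Given values:
  I = 0.0978138442 W/m^2
  I_ref = 1e-12 W/m^2
Formula: SIL = 10 * log10(I / I_ref)
Compute ratio: I / I_ref = 97813844200
Compute log10: log10(97813844200) = 10.9904
Multiply: SIL = 10 * 10.9904 = 109.9

109.9 dB


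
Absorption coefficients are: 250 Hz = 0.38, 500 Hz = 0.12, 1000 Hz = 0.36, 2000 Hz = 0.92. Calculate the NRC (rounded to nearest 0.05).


Given values:
  a_250 = 0.38, a_500 = 0.12
  a_1000 = 0.36, a_2000 = 0.92
Formula: NRC = (a250 + a500 + a1000 + a2000) / 4
Sum = 0.38 + 0.12 + 0.36 + 0.92 = 1.78
NRC = 1.78 / 4 = 0.445
Rounded to nearest 0.05: 0.45

0.45


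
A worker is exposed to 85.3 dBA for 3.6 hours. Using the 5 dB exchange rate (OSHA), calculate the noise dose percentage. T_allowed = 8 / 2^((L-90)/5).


Given values:
  L = 85.3 dBA, T = 3.6 hours
Formula: T_allowed = 8 / 2^((L - 90) / 5)
Compute exponent: (85.3 - 90) / 5 = -0.94
Compute 2^(-0.94) = 0.521233
T_allowed = 8 / 0.521233 = 15.348222 hours
Dose = (T / T_allowed) * 100
Dose = (3.6 / 15.348222) * 100 = 23.46

23.46 %


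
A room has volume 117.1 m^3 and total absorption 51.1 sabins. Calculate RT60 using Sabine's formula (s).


Given values:
  V = 117.1 m^3
  A = 51.1 sabins
Formula: RT60 = 0.161 * V / A
Numerator: 0.161 * 117.1 = 18.8531
RT60 = 18.8531 / 51.1 = 0.369

0.369 s


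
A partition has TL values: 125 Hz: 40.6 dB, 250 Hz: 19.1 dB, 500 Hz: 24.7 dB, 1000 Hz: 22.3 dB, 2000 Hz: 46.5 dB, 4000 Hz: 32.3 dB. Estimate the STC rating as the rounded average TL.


Given TL values at each frequency:
  125 Hz: 40.6 dB
  250 Hz: 19.1 dB
  500 Hz: 24.7 dB
  1000 Hz: 22.3 dB
  2000 Hz: 46.5 dB
  4000 Hz: 32.3 dB
Formula: STC ~ round(average of TL values)
Sum = 40.6 + 19.1 + 24.7 + 22.3 + 46.5 + 32.3 = 185.5
Average = 185.5 / 6 = 30.92
Rounded: 31

31


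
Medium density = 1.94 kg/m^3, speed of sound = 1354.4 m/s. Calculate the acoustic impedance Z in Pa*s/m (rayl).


Given values:
  rho = 1.94 kg/m^3
  c = 1354.4 m/s
Formula: Z = rho * c
Z = 1.94 * 1354.4
Z = 2627.54

2627.54 rayl


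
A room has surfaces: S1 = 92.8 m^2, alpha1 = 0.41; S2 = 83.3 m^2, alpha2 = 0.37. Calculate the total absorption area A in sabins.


Given surfaces:
  Surface 1: 92.8 * 0.41 = 38.048
  Surface 2: 83.3 * 0.37 = 30.821
Formula: A = sum(Si * alpha_i)
A = 38.048 + 30.821
A = 68.87

68.87 sabins


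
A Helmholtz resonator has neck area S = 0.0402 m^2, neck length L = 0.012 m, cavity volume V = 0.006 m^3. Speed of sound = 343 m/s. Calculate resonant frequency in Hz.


Given values:
  S = 0.0402 m^2, L = 0.012 m, V = 0.006 m^3, c = 343 m/s
Formula: f = (c / (2*pi)) * sqrt(S / (V * L))
Compute V * L = 0.006 * 0.012 = 7.2e-05
Compute S / (V * L) = 0.0402 / 7.2e-05 = 558.3333
Compute sqrt(558.3333) = 23.629077
Compute c / (2*pi) = 343 / 6.283185 = 54.590148
f = 54.590148 * 23.629077 = 1289.91

1289.91 Hz


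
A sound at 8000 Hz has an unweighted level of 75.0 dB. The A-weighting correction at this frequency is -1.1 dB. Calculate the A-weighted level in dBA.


Given values:
  SPL = 75.0 dB
  A-weighting at 8000 Hz = -1.1 dB
Formula: L_A = SPL + A_weight
L_A = 75.0 + (-1.1)
L_A = 73.9

73.9 dBA


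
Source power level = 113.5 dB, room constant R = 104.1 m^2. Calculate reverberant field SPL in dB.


Given values:
  Lw = 113.5 dB, R = 104.1 m^2
Formula: SPL = Lw + 10 * log10(4 / R)
Compute 4 / R = 4 / 104.1 = 0.038425
Compute 10 * log10(0.038425) = -14.1539
SPL = 113.5 + (-14.1539) = 99.35

99.35 dB


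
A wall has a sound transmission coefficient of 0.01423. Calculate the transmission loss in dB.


Given values:
  tau = 0.01423
Formula: TL = 10 * log10(1 / tau)
Compute 1 / tau = 1 / 0.01423 = 70.2741
Compute log10(70.2741) = 1.846795
TL = 10 * 1.846795 = 18.47

18.47 dB


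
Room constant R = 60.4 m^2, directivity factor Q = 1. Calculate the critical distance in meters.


Given values:
  R = 60.4 m^2, Q = 1
Formula: d_c = 0.141 * sqrt(Q * R)
Compute Q * R = 1 * 60.4 = 60.4
Compute sqrt(60.4) = 7.7717
d_c = 0.141 * 7.7717 = 1.096

1.096 m


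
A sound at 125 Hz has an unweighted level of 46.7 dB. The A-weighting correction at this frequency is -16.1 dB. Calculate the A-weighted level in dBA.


Given values:
  SPL = 46.7 dB
  A-weighting at 125 Hz = -16.1 dB
Formula: L_A = SPL + A_weight
L_A = 46.7 + (-16.1)
L_A = 30.6

30.6 dBA


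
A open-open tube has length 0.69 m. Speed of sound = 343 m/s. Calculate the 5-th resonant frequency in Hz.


Given values:
  Tube type: open-open, L = 0.69 m, c = 343 m/s, n = 5
Formula: f_n = n * c / (2 * L)
Compute 2 * L = 2 * 0.69 = 1.38
f = 5 * 343 / 1.38
f = 1242.75

1242.75 Hz


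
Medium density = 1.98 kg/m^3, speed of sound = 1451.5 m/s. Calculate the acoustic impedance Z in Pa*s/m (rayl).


Given values:
  rho = 1.98 kg/m^3
  c = 1451.5 m/s
Formula: Z = rho * c
Z = 1.98 * 1451.5
Z = 2873.97

2873.97 rayl


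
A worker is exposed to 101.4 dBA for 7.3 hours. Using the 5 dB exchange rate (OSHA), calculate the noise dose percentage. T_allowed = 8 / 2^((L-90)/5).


Given values:
  L = 101.4 dBA, T = 7.3 hours
Formula: T_allowed = 8 / 2^((L - 90) / 5)
Compute exponent: (101.4 - 90) / 5 = 2.28
Compute 2^(2.28) = 4.85678
T_allowed = 8 / 4.85678 = 1.647182 hours
Dose = (T / T_allowed) * 100
Dose = (7.3 / 1.647182) * 100 = 443.18

443.18 %


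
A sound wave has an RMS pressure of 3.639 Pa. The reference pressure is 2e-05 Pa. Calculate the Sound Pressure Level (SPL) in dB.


Given values:
  p = 3.639 Pa
  p_ref = 2e-05 Pa
Formula: SPL = 20 * log10(p / p_ref)
Compute ratio: p / p_ref = 3.639 / 2e-05 = 181950
Compute log10: log10(181950) = 5.259952
Multiply: SPL = 20 * 5.259952 = 105.2

105.2 dB


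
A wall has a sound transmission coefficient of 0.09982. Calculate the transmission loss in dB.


Given values:
  tau = 0.09982
Formula: TL = 10 * log10(1 / tau)
Compute 1 / tau = 1 / 0.09982 = 10.018
Compute log10(10.018) = 1.000781
TL = 10 * 1.000781 = 10.01

10.01 dB


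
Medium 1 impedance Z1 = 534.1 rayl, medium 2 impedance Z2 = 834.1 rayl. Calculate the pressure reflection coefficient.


Given values:
  Z1 = 534.1 rayl, Z2 = 834.1 rayl
Formula: R = (Z2 - Z1) / (Z2 + Z1)
Numerator: Z2 - Z1 = 834.1 - 534.1 = 300.0
Denominator: Z2 + Z1 = 834.1 + 534.1 = 1368.2
R = 300.0 / 1368.2 = 0.2193

0.2193


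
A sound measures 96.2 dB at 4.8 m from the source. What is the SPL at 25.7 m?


Given values:
  SPL1 = 96.2 dB, r1 = 4.8 m, r2 = 25.7 m
Formula: SPL2 = SPL1 - 20 * log10(r2 / r1)
Compute ratio: r2 / r1 = 25.7 / 4.8 = 5.3542
Compute log10: log10(5.3542) = 0.728695
Compute drop: 20 * 0.728695 = 14.5739
SPL2 = 96.2 - 14.5739 = 81.63

81.63 dB


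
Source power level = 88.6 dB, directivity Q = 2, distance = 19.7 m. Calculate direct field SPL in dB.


Given values:
  Lw = 88.6 dB, Q = 2, r = 19.7 m
Formula: SPL = Lw + 10 * log10(Q / (4 * pi * r^2))
Compute 4 * pi * r^2 = 4 * pi * 19.7^2 = 4876.8828
Compute Q / denom = 2 / 4876.8828 = 0.0004101
Compute 10 * log10(0.0004101) = -33.8711
SPL = 88.6 + (-33.8711) = 54.73

54.73 dB


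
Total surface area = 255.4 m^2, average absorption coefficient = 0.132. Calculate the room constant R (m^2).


Given values:
  S = 255.4 m^2, alpha = 0.132
Formula: R = S * alpha / (1 - alpha)
Numerator: 255.4 * 0.132 = 33.7128
Denominator: 1 - 0.132 = 0.868
R = 33.7128 / 0.868 = 38.84

38.84 m^2


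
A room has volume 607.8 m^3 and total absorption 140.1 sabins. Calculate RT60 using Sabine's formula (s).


Given values:
  V = 607.8 m^3
  A = 140.1 sabins
Formula: RT60 = 0.161 * V / A
Numerator: 0.161 * 607.8 = 97.8558
RT60 = 97.8558 / 140.1 = 0.698

0.698 s


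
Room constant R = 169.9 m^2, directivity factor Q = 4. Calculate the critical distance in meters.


Given values:
  R = 169.9 m^2, Q = 4
Formula: d_c = 0.141 * sqrt(Q * R)
Compute Q * R = 4 * 169.9 = 679.6
Compute sqrt(679.6) = 26.0691
d_c = 0.141 * 26.0691 = 3.676

3.676 m


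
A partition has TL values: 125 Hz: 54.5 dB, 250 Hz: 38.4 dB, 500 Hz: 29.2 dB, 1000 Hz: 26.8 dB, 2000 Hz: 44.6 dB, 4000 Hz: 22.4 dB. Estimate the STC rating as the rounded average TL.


Given TL values at each frequency:
  125 Hz: 54.5 dB
  250 Hz: 38.4 dB
  500 Hz: 29.2 dB
  1000 Hz: 26.8 dB
  2000 Hz: 44.6 dB
  4000 Hz: 22.4 dB
Formula: STC ~ round(average of TL values)
Sum = 54.5 + 38.4 + 29.2 + 26.8 + 44.6 + 22.4 = 215.9
Average = 215.9 / 6 = 35.98
Rounded: 36

36


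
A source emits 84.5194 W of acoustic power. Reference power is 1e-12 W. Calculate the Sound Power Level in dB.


Given values:
  W = 84.5194 W
  W_ref = 1e-12 W
Formula: SWL = 10 * log10(W / W_ref)
Compute ratio: W / W_ref = 84519400000000
Compute log10: log10(84519400000000) = 13.926956
Multiply: SWL = 10 * 13.926956 = 139.27

139.27 dB


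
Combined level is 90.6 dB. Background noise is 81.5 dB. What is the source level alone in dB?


Given values:
  L_total = 90.6 dB, L_bg = 81.5 dB
Formula: L_source = 10 * log10(10^(L_total/10) - 10^(L_bg/10))
Convert to linear:
  10^(90.6/10) = 1148153621.4969
  10^(81.5/10) = 141253754.4623
Difference: 1148153621.4969 - 141253754.4623 = 1006899867.0346
L_source = 10 * log10(1006899867.0346) = 90.03

90.03 dB


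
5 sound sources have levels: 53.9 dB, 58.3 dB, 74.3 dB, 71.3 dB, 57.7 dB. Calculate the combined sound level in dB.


Formula: L_total = 10 * log10( sum(10^(Li/10)) )
  Source 1: 10^(53.9/10) = 245470.8916
  Source 2: 10^(58.3/10) = 676082.9754
  Source 3: 10^(74.3/10) = 26915348.0393
  Source 4: 10^(71.3/10) = 13489628.8259
  Source 5: 10^(57.7/10) = 588843.6554
Sum of linear values = 41915374.3876
L_total = 10 * log10(41915374.3876) = 76.22

76.22 dB


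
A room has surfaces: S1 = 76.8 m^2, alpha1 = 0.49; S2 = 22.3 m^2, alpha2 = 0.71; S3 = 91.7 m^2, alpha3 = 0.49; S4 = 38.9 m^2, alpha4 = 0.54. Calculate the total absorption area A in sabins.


Given surfaces:
  Surface 1: 76.8 * 0.49 = 37.632
  Surface 2: 22.3 * 0.71 = 15.833
  Surface 3: 91.7 * 0.49 = 44.933
  Surface 4: 38.9 * 0.54 = 21.006
Formula: A = sum(Si * alpha_i)
A = 37.632 + 15.833 + 44.933 + 21.006
A = 119.4

119.4 sabins


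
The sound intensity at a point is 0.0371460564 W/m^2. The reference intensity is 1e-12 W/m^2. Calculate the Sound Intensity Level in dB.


Given values:
  I = 0.0371460564 W/m^2
  I_ref = 1e-12 W/m^2
Formula: SIL = 10 * log10(I / I_ref)
Compute ratio: I / I_ref = 37146056400
Compute log10: log10(37146056400) = 10.569913
Multiply: SIL = 10 * 10.569913 = 105.7

105.7 dB


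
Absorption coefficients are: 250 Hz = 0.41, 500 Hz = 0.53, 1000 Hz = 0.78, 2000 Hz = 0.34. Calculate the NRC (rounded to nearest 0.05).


Given values:
  a_250 = 0.41, a_500 = 0.53
  a_1000 = 0.78, a_2000 = 0.34
Formula: NRC = (a250 + a500 + a1000 + a2000) / 4
Sum = 0.41 + 0.53 + 0.78 + 0.34 = 2.06
NRC = 2.06 / 4 = 0.515
Rounded to nearest 0.05: 0.5

0.5


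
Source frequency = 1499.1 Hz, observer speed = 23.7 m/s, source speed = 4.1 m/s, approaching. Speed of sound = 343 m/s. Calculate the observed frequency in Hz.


Given values:
  f_s = 1499.1 Hz, v_o = 23.7 m/s, v_s = 4.1 m/s
  Direction: approaching
Formula: f_o = f_s * (c + v_o) / (c - v_s)
Numerator: c + v_o = 343 + 23.7 = 366.7
Denominator: c - v_s = 343 - 4.1 = 338.9
f_o = 1499.1 * 366.7 / 338.9 = 1622.07

1622.07 Hz


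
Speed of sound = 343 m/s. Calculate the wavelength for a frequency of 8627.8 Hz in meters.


Given values:
  c = 343 m/s, f = 8627.8 Hz
Formula: lambda = c / f
lambda = 343 / 8627.8
lambda = 0.0398

0.0398 m


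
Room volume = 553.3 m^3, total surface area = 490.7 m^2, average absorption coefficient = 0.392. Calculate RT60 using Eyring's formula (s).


Given values:
  V = 553.3 m^3, S = 490.7 m^2, alpha = 0.392
Formula: RT60 = 0.161 * V / (-S * ln(1 - alpha))
Compute ln(1 - 0.392) = ln(0.608) = -0.49758
Denominator: -490.7 * -0.49758 = 244.1625
Numerator: 0.161 * 553.3 = 89.0813
RT60 = 89.0813 / 244.1625 = 0.365

0.365 s
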